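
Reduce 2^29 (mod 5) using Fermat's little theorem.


Fermat's little theorem: if p is prime and gcd(a,p)=1, then a^(p-1) ≡ 1 (mod p)
p = 5 is prime, gcd(2,5) = 1
Reduce exponent: 29 mod 4 = 1
So 2^29 ≡ 2^1 (mod 5)
2^1 mod 5 = 2

2^29 ≡ 2 (mod 5)


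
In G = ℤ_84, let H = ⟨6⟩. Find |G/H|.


|⟨6⟩| = n / gcd(6, 84) = 84 / 6 = 14
H is normal (ℤ_84 is abelian).
|G/H| = |G| / |H| = 84 / 14 = 6

|G/H| = 6


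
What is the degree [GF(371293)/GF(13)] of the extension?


GF(371293) = GF(13^5), so the extension degree is 5

[GF(371293)/GF(13)] = 5


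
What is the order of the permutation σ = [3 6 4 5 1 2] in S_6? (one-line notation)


Cycle decomposition: (1 3 4 5) (2 6)
Cycle lengths: 4, 2
Order = lcm(4, 2) = 4

ord(σ) = 4


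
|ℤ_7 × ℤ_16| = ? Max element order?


|ℤ_7 × ℤ_16| = 7 × 16 = 112
Max element order = lcm(7,16) = 112
Cyclic? Yes (gcd=1)

|ℤ_7×ℤ_16| = 112, max element order = 112


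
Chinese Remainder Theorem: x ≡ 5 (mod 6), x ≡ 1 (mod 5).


m₁ = 6, m₂ = 5, gcd = 1, so CRT applies. M = m₁·m₂ = 30
Let M₁ = M/m₁ = 5, M₂ = M/m₂ = 6
Find y₁ ≡ M₁⁻¹ (mod m₁): 5⁻¹ ≡ 5 (mod 6)
Find y₂ ≡ M₂⁻¹ (mod m₂): 6⁻¹ ≡ 1 (mod 5)
x = a₁·M₁·y₁ + a₂·M₂·y₂ = 5·5·5 + 1·6·1 = 131
Reduce mod 30: x ≡ 11
Check: 11 mod 6 = 5 ✓, 11 mod 5 = 1 ✓

x ≡ 11 (mod 30)


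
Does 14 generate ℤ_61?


g generates ℤ_n iff gcd(g, n) = 1
gcd(14, 61) = 1
Since gcd = 1, 14 is a generator.

Yes, 14 generates ℤ_61


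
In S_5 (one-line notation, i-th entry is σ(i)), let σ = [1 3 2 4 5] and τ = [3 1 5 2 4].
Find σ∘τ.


σ∘τ: apply τ first, then σ
1 →τ 3 →σ 2
2 →τ 1 →σ 1
3 →τ 5 →σ 5
4 →τ 2 →σ 3
5 →τ 4 →σ 4

σ∘τ = [2 1 5 3 4]


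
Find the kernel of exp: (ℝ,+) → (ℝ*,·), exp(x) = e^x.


Kernel = preimage of identity
ker(exp) = {x ∈ ℝ | e^x = 1} = {0}

ker(exp) = {0}


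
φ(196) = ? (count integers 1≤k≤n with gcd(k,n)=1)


Factor n: 196 = 2^2 × 7^2
φ(n) = n · ∏(1 - 1/p) over distinct primes p | n
φ(196) = 196 · (1 - 1/2) · (1 - 1/7) = 84

φ(196) = 84


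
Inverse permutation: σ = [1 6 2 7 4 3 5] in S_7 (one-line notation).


To find σ⁻¹, swap domain and range:
σ(1) = 1 → σ⁻¹(1) = 1
σ(2) = 6 → σ⁻¹(6) = 2
σ(3) = 2 → σ⁻¹(2) = 3
σ(4) = 7 → σ⁻¹(7) = 4
σ(5) = 4 → σ⁻¹(4) = 5
σ(6) = 3 → σ⁻¹(3) = 6
σ(7) = 5 → σ⁻¹(5) = 7

σ⁻¹ = [1 3 6 5 7 2 4]


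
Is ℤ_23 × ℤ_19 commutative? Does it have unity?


Direct product ring; commutative with unity (1,1); but (1,0)·(0,1) = (0,0) gives zero divisors, so not an integral domain
Commutative: Yes
Integral domain: No
Has unity: Yes

ℤ_23 × ℤ_19: Commutative=Yes, Unity=Yes


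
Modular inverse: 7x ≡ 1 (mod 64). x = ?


Use the extended Euclidean algorithm to write 1 = 7·s + 64·t; then s mod 64 is the inverse.
Euclidean algorithm:
  7 = 0·64 + 7
  64 = 9·7 + 1
  7 = 7·1 + 0
gcd(7,64) = 1
Back-substitution gives: 7·(-9) + 64·(1) = 1
So 7⁻¹ ≡ -9 ≡ 55 (mod 64)
Check: 7 × 55 = 385 ≡ 1 (mod 64) ✓

7⁻¹ ≡ 55 (mod 64)


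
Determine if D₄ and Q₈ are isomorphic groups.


Comparing D₄ and Q₈:
D₄ has 5 elements of order 2; Q₈ has only 1

No, D₄ ≇ Q₈


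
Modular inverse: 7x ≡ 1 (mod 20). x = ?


Use the extended Euclidean algorithm to write 1 = 7·s + 20·t; then s mod 20 is the inverse.
Euclidean algorithm:
  7 = 0·20 + 7
  20 = 2·7 + 6
  7 = 1·6 + 1
  6 = 6·1 + 0
gcd(7,20) = 1
Back-substitution gives: 7·(3) + 20·(-1) = 1
So 7⁻¹ ≡ 3 ≡ 3 (mod 20)
Check: 7 × 3 = 21 ≡ 1 (mod 20) ✓

7⁻¹ ≡ 3 (mod 20)


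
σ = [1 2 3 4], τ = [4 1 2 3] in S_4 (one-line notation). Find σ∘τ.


σ∘τ: apply τ first, then σ
1 →τ 4 →σ 4
2 →τ 1 →σ 1
3 →τ 2 →σ 2
4 →τ 3 →σ 3

σ∘τ = [4 1 2 3]


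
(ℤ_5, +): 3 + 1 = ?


Operation: addition mod 5
3 + 1 = (a + b) mod 5 with a = 3, b = 1

3 + 1 = 4


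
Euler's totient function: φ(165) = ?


Factor n: 165 = 3 × 5 × 11
φ(n) = n · ∏(1 - 1/p) over distinct primes p | n
φ(165) = 165 · (1 - 1/3) · (1 - 1/5) · (1 - 1/11) = 80

φ(165) = 80


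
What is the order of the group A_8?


|A_n| = n!/2 (even permutations)
|A_8| = 8!/2 = 40320/2 = 20160

|A_8| = 20160


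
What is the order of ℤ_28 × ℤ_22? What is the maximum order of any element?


|ℤ_28 × ℤ_22| = 28 × 22 = 616
Max element order = lcm(28,22) = 308
Cyclic? No (gcd=2)

|ℤ_28×ℤ_22| = 616, max element order = 308


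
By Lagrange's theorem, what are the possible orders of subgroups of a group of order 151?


Lagrange's theorem: |H| divides |G|
|G| = 151
Divisors of 151: 1, 151

Possible subgroup orders: {1, 151}


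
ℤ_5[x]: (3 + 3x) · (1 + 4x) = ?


Expand and collect like terms; reduce coefficients mod 5:
x^0: 3·1 = 3 ≡ 3 (mod 5)
x^1: 3·4 + 3·1 = 15 ≡ 0 (mod 5)
x^2: 3·4 = 12 ≡ 2 (mod 5)
Result: 3 + 2x^2

f · g = 3 + 2x^2


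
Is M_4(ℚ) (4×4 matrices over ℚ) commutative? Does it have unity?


Matrix multiplication is non-commutative for n ≥ 2; the identity matrix I is the unity; singular matrices give zero divisors, so not an integral domain
Commutative: No
Integral domain: No
Has unity: Yes

M_4(ℚ) (4×4 matrices over ℚ): Commutative=No, Unity=Yes


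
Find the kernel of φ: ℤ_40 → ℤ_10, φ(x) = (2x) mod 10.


Kernel = preimage of identity
ker(φ) = {x ∈ ℤ_40 : 2x ≡ 0 (mod 10)}. Since 10 | 40, φ is well-defined. The kernel is the cyclic subgroup ⟨5⟩ of ℤ_40 (order 8), i.e. {0, 5, 10, 15, 20, 25, 30, 35}

ker(φ) = {0, 5, 10, 15, 20, 25, 30, 35}


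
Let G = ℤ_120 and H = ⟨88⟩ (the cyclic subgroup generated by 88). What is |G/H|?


|⟨88⟩| = n / gcd(88, 120) = 120 / 8 = 15
H is normal (ℤ_120 is abelian).
|G/H| = |G| / |H| = 120 / 15 = 8

|G/H| = 8


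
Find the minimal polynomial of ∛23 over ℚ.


∛23 satisfies x³ - 23 = 0, irreducible over ℚ (no rational root; 23 is not a perfect cube)

Minimal polynomial: x³ - 23


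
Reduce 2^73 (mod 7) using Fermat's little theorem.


Fermat's little theorem: if p is prime and gcd(a,p)=1, then a^(p-1) ≡ 1 (mod p)
p = 7 is prime, gcd(2,7) = 1
Reduce exponent: 73 mod 6 = 1
So 2^73 ≡ 2^1 (mod 7)
2^1 mod 7 = 2

2^73 ≡ 2 (mod 7)


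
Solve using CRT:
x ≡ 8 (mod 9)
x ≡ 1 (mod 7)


m₁ = 9, m₂ = 7, gcd = 1, so CRT applies. M = m₁·m₂ = 63
Let M₁ = M/m₁ = 7, M₂ = M/m₂ = 9
Find y₁ ≡ M₁⁻¹ (mod m₁): 7⁻¹ ≡ 4 (mod 9)
Find y₂ ≡ M₂⁻¹ (mod m₂): 9⁻¹ ≡ 4 (mod 7)
x = a₁·M₁·y₁ + a₂·M₂·y₂ = 8·7·4 + 1·9·4 = 260
Reduce mod 63: x ≡ 8
Check: 8 mod 9 = 8 ✓, 8 mod 7 = 1 ✓

x ≡ 8 (mod 63)


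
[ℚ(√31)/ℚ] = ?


√31 has minimal polynomial x² - 31 (irreducible over ℚ since 31 is squarefree)

[ℚ(√31)/ℚ] = 2


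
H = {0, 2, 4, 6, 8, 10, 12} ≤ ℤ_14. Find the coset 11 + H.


11 + H = {11 + h (mod 14) : h ∈ H}
11+0=11, 11+2=13, 11+4=1, 11+6=3, 11+8=5, 11+10=7, 11+12=9
11 + H = {1, 3, 5, 7, 9, 11, 13} = 1 + H

11 + H = {1, 3, 5, 7, 9, 11, 13}


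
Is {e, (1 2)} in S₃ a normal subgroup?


H = {e, (1 2)} in S₃
(1 3)(1 2)(1 3)⁻¹ = (2 3) ∉ {e, (1 2)}, so it is not normal

No, not a normal subgroup


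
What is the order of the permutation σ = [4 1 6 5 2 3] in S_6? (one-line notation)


Cycle decomposition: (1 4 5 2) (3 6)
Cycle lengths: 4, 2
Order = lcm(4, 2) = 4

ord(σ) = 4


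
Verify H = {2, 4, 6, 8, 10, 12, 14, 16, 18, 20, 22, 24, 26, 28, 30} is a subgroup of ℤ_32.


Subgroup test for H = {2, 4, 6, 8, 10, 12, 14, 16, 18, 20, 22, 24, 26, 28, 30} in (ℤ_32, +):
(1) 0 ∈ H? No
(2) Closure: for all a,b ∈ H, (a+b) mod 32 ∈ H? No  [counterexample: 2 + 30 = 0 ∉ H]
(3) Inverses: for all a ∈ H, -a mod 32 ∈ H? Yes

No, H is not a subgroup of ℤ_32


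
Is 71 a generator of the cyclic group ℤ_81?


g generates ℤ_n iff gcd(g, n) = 1
gcd(71, 81) = 1
Since gcd = 1, 71 is a generator.

Yes, 71 generates ℤ_81


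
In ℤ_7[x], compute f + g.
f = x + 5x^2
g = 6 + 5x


Add coefficients mod 7:
x^0: 0 + 6 = 6 (mod 7)
x^1: 1 + 5 = 6 (mod 7)
x^2: 5 + 0 = 5 (mod 7)
Result: 6 + 6x + 5x^2

f + g = 6 + 6x + 5x^2


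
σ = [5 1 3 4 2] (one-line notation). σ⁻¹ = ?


To find σ⁻¹, swap domain and range:
σ(1) = 5 → σ⁻¹(5) = 1
σ(2) = 1 → σ⁻¹(1) = 2
σ(3) = 3 → σ⁻¹(3) = 3
σ(4) = 4 → σ⁻¹(4) = 4
σ(5) = 2 → σ⁻¹(2) = 5

σ⁻¹ = [2 5 3 4 1]


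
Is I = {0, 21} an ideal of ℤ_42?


Check ideal conditions for I = {0, 21} in ℤ_42:
(1) I is an additive subgroup? Yes
(2) For r ∈ ℤ_42 and a ∈ I: r·a ∈ I? Yes

Yes, I is an ideal of ℤ_42


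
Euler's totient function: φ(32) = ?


Factor n: 32 = 2^5
φ(n) = n · ∏(1 - 1/p) over distinct primes p | n
φ(32) = 32 · (1 - 1/2) = 16

φ(32) = 16


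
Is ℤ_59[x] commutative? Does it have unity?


ℤ_59 is a field (n prime), so ℤ_59[x] is a commutative integral domain with unity
Commutative: Yes
Integral domain: Yes
Has unity: Yes

ℤ_59[x]: Commutative=Yes, Unity=Yes


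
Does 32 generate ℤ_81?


g generates ℤ_n iff gcd(g, n) = 1
gcd(32, 81) = 1
Since gcd = 1, 32 is a generator.

Yes, 32 generates ℤ_81


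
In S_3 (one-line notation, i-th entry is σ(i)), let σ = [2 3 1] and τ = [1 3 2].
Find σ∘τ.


σ∘τ: apply τ first, then σ
1 →τ 1 →σ 2
2 →τ 3 →σ 1
3 →τ 2 →σ 3

σ∘τ = [2 1 3]


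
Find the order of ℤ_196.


ℤ_n has n elements.

|ℤ_196| = 196


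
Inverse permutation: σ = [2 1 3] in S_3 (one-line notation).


To find σ⁻¹, swap domain and range:
σ(1) = 2 → σ⁻¹(2) = 1
σ(2) = 1 → σ⁻¹(1) = 2
σ(3) = 3 → σ⁻¹(3) = 3

σ⁻¹ = [2 1 3]


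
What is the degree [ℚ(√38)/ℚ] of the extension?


√38 has minimal polynomial x² - 38 (irreducible over ℚ since 38 is squarefree)

[ℚ(√38)/ℚ] = 2


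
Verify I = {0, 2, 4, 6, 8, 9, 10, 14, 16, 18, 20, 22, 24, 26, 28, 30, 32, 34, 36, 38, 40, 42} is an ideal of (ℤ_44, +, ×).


Check ideal conditions for I = {0, 2, 4, 6, 8, 9, 10, 14, 16, 18, 20, 22, 24, 26, 28, 30, 32, 34, 36, 38, 40, 42} in ℤ_44:
(1) I is an additive subgroup? No
(2) For r ∈ ℤ_44 and a ∈ I: r·a ∈ I? No  [counterexample: r=2, a=6, r·a mod 44 = 12 ∉ I]

No, I is not an ideal of ℤ_44


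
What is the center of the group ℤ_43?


Z(G) = {g ∈ G | gx = xg for all x ∈ G}
ℤ_43 is abelian, so Z(G) = G

Z(ℤ_43) = ℤ_43


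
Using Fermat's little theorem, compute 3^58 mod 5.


Fermat's little theorem: if p is prime and gcd(a,p)=1, then a^(p-1) ≡ 1 (mod p)
p = 5 is prime, gcd(3,5) = 1
Reduce exponent: 58 mod 4 = 2
So 3^58 ≡ 3^2 (mod 5)
3^2 mod 5 = 4

3^58 ≡ 4 (mod 5)


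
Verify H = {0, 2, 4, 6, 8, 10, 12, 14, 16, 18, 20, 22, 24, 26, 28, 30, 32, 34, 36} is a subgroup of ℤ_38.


Subgroup test for H = {0, 2, 4, 6, 8, 10, 12, 14, 16, 18, 20, 22, 24, 26, 28, 30, 32, 34, 36} in (ℤ_38, +):
(1) 0 ∈ H? Yes
(2) Closure: for all a,b ∈ H, (a+b) mod 38 ∈ H? Yes
(3) Inverses: for all a ∈ H, -a mod 38 ∈ H? Yes

Yes, H is a subgroup of ℤ_38


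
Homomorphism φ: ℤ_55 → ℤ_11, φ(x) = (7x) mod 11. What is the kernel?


Kernel = preimage of identity
ker(φ) = {x ∈ ℤ_55 : 7x ≡ 0 (mod 11)}. Since 11 | 55, φ is well-defined. The kernel is the cyclic subgroup ⟨11⟩ of ℤ_55 (order 5), i.e. {0, 11, 22, 33, 44}

ker(φ) = {0, 11, 22, 33, 44}


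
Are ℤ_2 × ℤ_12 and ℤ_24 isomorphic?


Comparing ℤ_2 × ℤ_12 and ℤ_24:
gcd(2,12) = 2 ≠ 1. Max element order in ℤ_2×ℤ_12 is lcm(2,12) = 12 < 24, so it has no element of order 24

No, ℤ_2 × ℤ_12 ≇ ℤ_24


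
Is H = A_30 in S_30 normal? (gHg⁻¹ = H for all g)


H = A_30 in S_30
A_30 has index 2 in S_30, and every subgroup of index 2 is normal

Yes, normal subgroup


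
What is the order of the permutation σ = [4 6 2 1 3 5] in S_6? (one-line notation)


Cycle decomposition: (1 4) (2 6 5 3)
Cycle lengths: 2, 4
Order = lcm(2, 4) = 4

ord(σ) = 4


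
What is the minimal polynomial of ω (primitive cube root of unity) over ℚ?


ω satisfies x² + x + 1 = 0 (the cyclotomic polynomial Φ₃)

Minimal polynomial: x² + x + 1


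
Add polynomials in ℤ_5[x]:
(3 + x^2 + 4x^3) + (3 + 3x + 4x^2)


Add coefficients mod 5:
x^0: 3 + 3 = 1 (mod 5)
x^1: 0 + 3 = 3 (mod 5)
x^2: 1 + 4 = 0 (mod 5)
x^3: 4 + 0 = 4 (mod 5)
Result: 1 + 3x + 4x^3

f + g = 1 + 3x + 4x^3


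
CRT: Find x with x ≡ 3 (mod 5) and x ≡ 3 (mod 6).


m₁ = 5, m₂ = 6, gcd = 1, so CRT applies. M = m₁·m₂ = 30
Let M₁ = M/m₁ = 6, M₂ = M/m₂ = 5
Find y₁ ≡ M₁⁻¹ (mod m₁): 6⁻¹ ≡ 1 (mod 5)
Find y₂ ≡ M₂⁻¹ (mod m₂): 5⁻¹ ≡ 5 (mod 6)
x = a₁·M₁·y₁ + a₂·M₂·y₂ = 3·6·1 + 3·5·5 = 93
Reduce mod 30: x ≡ 3
Check: 3 mod 5 = 3 ✓, 3 mod 6 = 3 ✓

x ≡ 3 (mod 30)


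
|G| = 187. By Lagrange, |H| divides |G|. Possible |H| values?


Lagrange's theorem: |H| divides |G|
|G| = 187
Divisors of 187: 1, 11, 17, 187

Possible subgroup orders: {1, 11, 17, 187}


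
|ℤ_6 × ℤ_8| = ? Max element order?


|ℤ_6 × ℤ_8| = 6 × 8 = 48
Max element order = lcm(6,8) = 24
Cyclic? No (gcd=2)

|ℤ_6×ℤ_8| = 48, max element order = 24


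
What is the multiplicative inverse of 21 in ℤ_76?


Use the extended Euclidean algorithm to write 1 = 21·s + 76·t; then s mod 76 is the inverse.
Euclidean algorithm:
  21 = 0·76 + 21
  76 = 3·21 + 13
  21 = 1·13 + 8
  13 = 1·8 + 5
  8 = 1·5 + 3
  5 = 1·3 + 2
  3 = 1·2 + 1
  2 = 2·1 + 0
gcd(21,76) = 1
Back-substitution gives: 21·(29) + 76·(-8) = 1
So 21⁻¹ ≡ 29 ≡ 29 (mod 76)
Check: 21 × 29 = 609 ≡ 1 (mod 76) ✓

21⁻¹ ≡ 29 (mod 76)


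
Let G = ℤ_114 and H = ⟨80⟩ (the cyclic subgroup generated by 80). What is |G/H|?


|⟨80⟩| = n / gcd(80, 114) = 114 / 2 = 57
H is normal (ℤ_114 is abelian).
|G/H| = |G| / |H| = 114 / 57 = 2

|G/H| = 2


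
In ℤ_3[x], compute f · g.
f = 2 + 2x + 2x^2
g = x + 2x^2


Expand and collect like terms; reduce coefficients mod 3:
x^0: 2·0 = 0 ≡ 0 (mod 3)
x^1: 2·1 + 2·0 = 2 ≡ 2 (mod 3)
x^2: 2·2 + 2·1 + 2·0 = 6 ≡ 0 (mod 3)
x^3: 2·2 + 2·1 = 6 ≡ 0 (mod 3)
x^4: 2·2 = 4 ≡ 1 (mod 3)
Result: 2x + x^4

f · g = 2x + x^4


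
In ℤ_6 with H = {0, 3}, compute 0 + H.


0 + H = {0 + h (mod 6) : h ∈ H}
0+0=0, 0+3=3

0 + H = {0, 3}


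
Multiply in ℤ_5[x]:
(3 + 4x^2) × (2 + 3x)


Expand and collect like terms; reduce coefficients mod 5:
x^0: 3·2 = 6 ≡ 1 (mod 5)
x^1: 3·3 + 0·2 = 9 ≡ 4 (mod 5)
x^2: 0·3 + 4·2 = 8 ≡ 3 (mod 5)
x^3: 4·3 = 12 ≡ 2 (mod 5)
Result: 1 + 4x + 3x^2 + 2x^3

f · g = 1 + 4x + 3x^2 + 2x^3


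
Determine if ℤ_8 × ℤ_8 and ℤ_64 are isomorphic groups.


Comparing ℤ_8 × ℤ_8 and ℤ_64:
gcd(8,8) = 8 ≠ 1. Max element order in ℤ_8×ℤ_8 is lcm(8,8) = 8 < 64, so it has no element of order 64

No, ℤ_8 × ℤ_8 ≇ ℤ_64


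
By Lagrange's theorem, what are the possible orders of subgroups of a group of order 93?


Lagrange's theorem: |H| divides |G|
|G| = 93
Divisors of 93: 1, 3, 31, 93

Possible subgroup orders: {1, 3, 31, 93}


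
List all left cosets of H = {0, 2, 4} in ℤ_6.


H = {0, 2, 4}, |H| = 3
Number of cosets = |G|/|H| = 6/3 = 2
0 + H = {0, 2, 4}
1 + H = {1, 3, 5}

Cosets: 0+H={0,2,4}; 1+H={1,3,5}


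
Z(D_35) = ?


Z(G) = {g ∈ G | gx = xg for all x ∈ G}
For odd n, Z(D_n) = {e}: no nontrivial rotation commutes with all reflections

Z(D_35) = {e}


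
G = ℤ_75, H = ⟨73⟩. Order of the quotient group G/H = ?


|⟨73⟩| = n / gcd(73, 75) = 75 / 1 = 75
H is normal (ℤ_75 is abelian).
|G/H| = |G| / |H| = 75 / 75 = 1

|G/H| = 1


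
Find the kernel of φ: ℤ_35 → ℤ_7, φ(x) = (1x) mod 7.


Kernel = preimage of identity
ker(φ) = {x ∈ ℤ_35 : 1x ≡ 0 (mod 7)}. Since 7 | 35, φ is well-defined. The kernel is the cyclic subgroup ⟨7⟩ of ℤ_35 (order 5), i.e. {0, 7, 14, 21, 28}

ker(φ) = {0, 7, 14, 21, 28}


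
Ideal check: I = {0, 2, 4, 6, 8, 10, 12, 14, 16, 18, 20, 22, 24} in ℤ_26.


Check ideal conditions for I = {0, 2, 4, 6, 8, 10, 12, 14, 16, 18, 20, 22, 24} in ℤ_26:
(1) I is an additive subgroup? Yes
(2) For r ∈ ℤ_26 and a ∈ I: r·a ∈ I? Yes

Yes, I is an ideal of ℤ_26


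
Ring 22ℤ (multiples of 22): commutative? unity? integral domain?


22ℤ is a commutative ring under +,× but has no multiplicative identity (1 ∉ 22ℤ); it has no zero divisors, but without unity it is not an integral domain
Commutative: Yes
Integral domain: No
Has unity: No

22ℤ (multiples of 22): Commutative=Yes, Unity=No


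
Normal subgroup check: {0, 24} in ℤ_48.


H = {0, 24} in ℤ_48
ℤ_48 is abelian; every subgroup of an abelian group is normal

Yes, normal subgroup


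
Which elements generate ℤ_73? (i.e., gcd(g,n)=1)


g generates ℤ_n iff gcd(g,n) = 1
Prime factors of 73: 73
Generators are g ∈ {1,...,72} not divisible by any of these primes.
Generators: {1, 2, 3, 4, 5, 6, 7, 8, 9, 10, 11, 12, 13, 14, 15, 16, 17, 18, 19, 20, 21, 22, 23, 24, 25, 26, 27, 28, 29, 30, 31, 32, 33, 34, 35, 36, 37, 38, 39, 40, 41, 42, 43, 44, 45, 46, 47, 48, 49, 50, 51, 52, 53, 54, 55, 56, 57, 58, 59, 60, 61, 62, 63, 64, 65, 66, 67, 68, 69, 70, 71, 72}
Number of generators = φ(73) = 72

Generators of ℤ_73 = {1, 2, 3, 4, 5, 6, 7, 8, 9, 10, 11, 12, 13, 14, 15, 16, 17, 18, 19, 20, 21, 22, 23, 24, 25, 26, 27, 28, 29, 30, 31, 32, 33, 34, 35, 36, 37, 38, 39, 40, 41, 42, 43, 44, 45, 46, 47, 48, 49, 50, 51, 52, 53, 54, 55, 56, 57, 58, 59, 60, 61, 62, 63, 64, 65, 66, 67, 68, 69, 70, 71, 72}


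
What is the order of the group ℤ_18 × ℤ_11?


|A × B| = |A| · |B|
|ℤ_18 × ℤ_11| = 18 × 11 = 198

|ℤ_18 × ℤ_11| = 198


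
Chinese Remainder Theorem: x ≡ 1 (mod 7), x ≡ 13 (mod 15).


m₁ = 7, m₂ = 15, gcd = 1, so CRT applies. M = m₁·m₂ = 105
Let M₁ = M/m₁ = 15, M₂ = M/m₂ = 7
Find y₁ ≡ M₁⁻¹ (mod m₁): 15⁻¹ ≡ 1 (mod 7)
Find y₂ ≡ M₂⁻¹ (mod m₂): 7⁻¹ ≡ 13 (mod 15)
x = a₁·M₁·y₁ + a₂·M₂·y₂ = 1·15·1 + 13·7·13 = 1198
Reduce mod 105: x ≡ 43
Check: 43 mod 7 = 1 ✓, 43 mod 15 = 13 ✓

x ≡ 43 (mod 105)


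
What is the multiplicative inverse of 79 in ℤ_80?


Use the extended Euclidean algorithm to write 1 = 79·s + 80·t; then s mod 80 is the inverse.
Euclidean algorithm:
  79 = 0·80 + 79
  80 = 1·79 + 1
  79 = 79·1 + 0
gcd(79,80) = 1
Back-substitution gives: 79·(-1) + 80·(1) = 1
So 79⁻¹ ≡ -1 ≡ 79 (mod 80)
Check: 79 × 79 = 6241 ≡ 1 (mod 80) ✓

79⁻¹ ≡ 79 (mod 80)


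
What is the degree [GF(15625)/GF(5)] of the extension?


GF(15625) = GF(5^6), so the extension degree is 6

[GF(15625)/GF(5)] = 6


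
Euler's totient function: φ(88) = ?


Factor n: 88 = 2^3 × 11
φ(n) = n · ∏(1 - 1/p) over distinct primes p | n
φ(88) = 88 · (1 - 1/2) · (1 - 1/11) = 40

φ(88) = 40


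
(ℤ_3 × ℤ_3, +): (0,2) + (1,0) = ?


Operation: componentwise addition mod (3, 3)
(0,2) + (1,0) = ((a₁+b₁) mod 3, (a₂+b₂) mod 3) with a = (0,2), b = (1,0)

(0,2) + (1,0) = (1,2)


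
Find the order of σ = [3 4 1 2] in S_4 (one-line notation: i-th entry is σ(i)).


Cycle decomposition: (1 3) (2 4)
Cycle lengths: 2, 2
Order = lcm(2, 2) = 2

ord(σ) = 2


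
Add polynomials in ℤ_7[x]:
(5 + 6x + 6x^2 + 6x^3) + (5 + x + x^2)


Add coefficients mod 7:
x^0: 5 + 5 = 3 (mod 7)
x^1: 6 + 1 = 0 (mod 7)
x^2: 6 + 1 = 0 (mod 7)
x^3: 6 + 0 = 6 (mod 7)
Result: 3 + 6x^3

f + g = 3 + 6x^3


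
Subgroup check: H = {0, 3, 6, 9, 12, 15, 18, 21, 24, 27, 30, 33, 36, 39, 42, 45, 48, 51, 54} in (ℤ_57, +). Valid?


Subgroup test for H = {0, 3, 6, 9, 12, 15, 18, 21, 24, 27, 30, 33, 36, 39, 42, 45, 48, 51, 54} in (ℤ_57, +):
(1) 0 ∈ H? Yes
(2) Closure: for all a,b ∈ H, (a+b) mod 57 ∈ H? Yes
(3) Inverses: for all a ∈ H, -a mod 57 ∈ H? Yes

Yes, H is a subgroup of ℤ_57


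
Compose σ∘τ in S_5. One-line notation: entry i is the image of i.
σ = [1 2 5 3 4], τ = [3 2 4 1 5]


σ∘τ: apply τ first, then σ
1 →τ 3 →σ 5
2 →τ 2 →σ 2
3 →τ 4 →σ 3
4 →τ 1 →σ 1
5 →τ 5 →σ 4

σ∘τ = [5 2 3 1 4]


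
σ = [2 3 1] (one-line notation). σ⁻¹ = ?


To find σ⁻¹, swap domain and range:
σ(1) = 2 → σ⁻¹(2) = 1
σ(2) = 3 → σ⁻¹(3) = 2
σ(3) = 1 → σ⁻¹(1) = 3

σ⁻¹ = [3 1 2]


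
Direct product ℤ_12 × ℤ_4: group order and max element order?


|ℤ_12 × ℤ_4| = 12 × 4 = 48
Max element order = lcm(12,4) = 12
Cyclic? No (gcd=4)

|ℤ_12×ℤ_4| = 48, max element order = 12


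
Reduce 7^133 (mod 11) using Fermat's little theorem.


Fermat's little theorem: if p is prime and gcd(a,p)=1, then a^(p-1) ≡ 1 (mod p)
p = 11 is prime, gcd(7,11) = 1
Reduce exponent: 133 mod 10 = 3
So 7^133 ≡ 7^3 (mod 11)
7^3 mod 11 = 2

7^133 ≡ 2 (mod 11)


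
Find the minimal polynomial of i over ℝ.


i satisfies x² + 1 = 0, irreducible over ℝ

Minimal polynomial: x² + 1


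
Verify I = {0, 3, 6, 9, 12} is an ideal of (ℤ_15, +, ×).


Check ideal conditions for I = {0, 3, 6, 9, 12} in ℤ_15:
(1) I is an additive subgroup? Yes
(2) For r ∈ ℤ_15 and a ∈ I: r·a ∈ I? Yes

Yes, I is an ideal of ℤ_15


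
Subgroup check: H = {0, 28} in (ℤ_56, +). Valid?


Subgroup test for H = {0, 28} in (ℤ_56, +):
(1) 0 ∈ H? Yes
(2) Closure: for all a,b ∈ H, (a+b) mod 56 ∈ H? Yes
(3) Inverses: for all a ∈ H, -a mod 56 ∈ H? Yes

Yes, H is a subgroup of ℤ_56


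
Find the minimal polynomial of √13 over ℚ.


√13 satisfies x² - 13 = 0, irreducible over ℚ since 13 is squarefree

Minimal polynomial: x² - 13


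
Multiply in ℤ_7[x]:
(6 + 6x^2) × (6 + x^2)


Expand and collect like terms; reduce coefficients mod 7:
x^0: 6·6 = 36 ≡ 1 (mod 7)
x^1: 6·0 + 0·6 = 0 ≡ 0 (mod 7)
x^2: 6·1 + 0·0 + 6·6 = 42 ≡ 0 (mod 7)
x^3: 0·1 + 6·0 = 0 ≡ 0 (mod 7)
x^4: 6·1 = 6 ≡ 6 (mod 7)
Result: 1 + 6x^4

f · g = 1 + 6x^4


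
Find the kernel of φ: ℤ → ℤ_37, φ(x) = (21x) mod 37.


Kernel = preimage of identity
ker(φ) = {x ∈ ℤ : 21x ≡ 0 (mod 37)}. gcd(21,37) = 1, so 21x ≡ 0 (mod 37) ⟺ x ≡ 0 (mod 37/1 = 37). Hence ker(φ) = 37ℤ

ker(φ) = 37ℤ


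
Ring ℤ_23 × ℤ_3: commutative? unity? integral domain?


Direct product ring; commutative with unity (1,1); but (1,0)·(0,1) = (0,0) gives zero divisors, so not an integral domain
Commutative: Yes
Integral domain: No
Has unity: Yes

ℤ_23 × ℤ_3: Commutative=Yes, Unity=Yes


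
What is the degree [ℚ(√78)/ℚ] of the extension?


√78 has minimal polynomial x² - 78 (irreducible over ℚ since 78 is squarefree)

[ℚ(√78)/ℚ] = 2


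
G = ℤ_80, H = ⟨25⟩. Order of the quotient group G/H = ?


|⟨25⟩| = n / gcd(25, 80) = 80 / 5 = 16
H is normal (ℤ_80 is abelian).
|G/H| = |G| / |H| = 80 / 16 = 5

|G/H| = 5


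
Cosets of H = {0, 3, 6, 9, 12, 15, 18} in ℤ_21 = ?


H = {0, 3, 6, 9, 12, 15, 18}, |H| = 7
Number of cosets = |G|/|H| = 21/7 = 3
0 + H = {0, 3, 6, 9, 12, 15, 18}
1 + H = {1, 4, 7, 10, 13, 16, 19}
2 + H = {2, 5, 8, 11, 14, 17, 20}

Cosets: 0+H={0,3,6,9,12,15,18}; 1+H={1,4,7,10,13,16,19}; 2+H={2,5,8,11,14,17,20}


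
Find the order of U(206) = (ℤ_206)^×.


U(n) is the group of units mod n; |U(n)| = φ(n)
|U(206)| = φ(206) = 102

|U(206) = (ℤ_206)^×| = 102


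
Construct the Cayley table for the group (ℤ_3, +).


Elements: {0, 1, 2}
Operation: addition mod 3
Entry (a, b) = (a + b) mod 3

Cayley table:
  | 0 | 1 | 2
0 | 0 | 1 | 2
1 | 1 | 2 | 0
2 | 2 | 0 | 1


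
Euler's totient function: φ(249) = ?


Factor n: 249 = 3 × 83
φ(n) = n · ∏(1 - 1/p) over distinct primes p | n
φ(249) = 249 · (1 - 1/3) · (1 - 1/83) = 164

φ(249) = 164


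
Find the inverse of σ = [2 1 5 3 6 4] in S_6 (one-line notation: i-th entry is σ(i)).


To find σ⁻¹, swap domain and range:
σ(1) = 2 → σ⁻¹(2) = 1
σ(2) = 1 → σ⁻¹(1) = 2
σ(3) = 5 → σ⁻¹(5) = 3
σ(4) = 3 → σ⁻¹(3) = 4
σ(5) = 6 → σ⁻¹(6) = 5
σ(6) = 4 → σ⁻¹(4) = 6

σ⁻¹ = [2 1 4 6 3 5]


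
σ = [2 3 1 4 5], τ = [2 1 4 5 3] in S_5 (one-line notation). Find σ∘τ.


σ∘τ: apply τ first, then σ
1 →τ 2 →σ 3
2 →τ 1 →σ 2
3 →τ 4 →σ 4
4 →τ 5 →σ 5
5 →τ 3 →σ 1

σ∘τ = [3 2 4 5 1]


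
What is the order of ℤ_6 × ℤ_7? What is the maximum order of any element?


|ℤ_6 × ℤ_7| = 6 × 7 = 42
Max element order = lcm(6,7) = 42
Cyclic? Yes (gcd=1)

|ℤ_6×ℤ_7| = 42, max element order = 42


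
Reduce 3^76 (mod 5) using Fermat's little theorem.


Fermat's little theorem: if p is prime and gcd(a,p)=1, then a^(p-1) ≡ 1 (mod p)
p = 5 is prime, gcd(3,5) = 1
Reduce exponent: 76 mod 4 = 0
So 3^76 ≡ 3^0 (mod 5)
3^0 = 1

3^76 ≡ 1 (mod 5)


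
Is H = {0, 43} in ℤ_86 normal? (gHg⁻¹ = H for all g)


H = {0, 43} in ℤ_86
ℤ_86 is abelian; every subgroup of an abelian group is normal

Yes, normal subgroup


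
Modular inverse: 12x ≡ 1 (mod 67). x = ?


Use the extended Euclidean algorithm to write 1 = 12·s + 67·t; then s mod 67 is the inverse.
Euclidean algorithm:
  12 = 0·67 + 12
  67 = 5·12 + 7
  12 = 1·7 + 5
  7 = 1·5 + 2
  5 = 2·2 + 1
  2 = 2·1 + 0
gcd(12,67) = 1
Back-substitution gives: 12·(28) + 67·(-5) = 1
So 12⁻¹ ≡ 28 ≡ 28 (mod 67)
Check: 12 × 28 = 336 ≡ 1 (mod 67) ✓

12⁻¹ ≡ 28 (mod 67)


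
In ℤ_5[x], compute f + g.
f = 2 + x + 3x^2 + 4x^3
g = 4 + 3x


Add coefficients mod 5:
x^0: 2 + 4 = 1 (mod 5)
x^1: 1 + 3 = 4 (mod 5)
x^2: 3 + 0 = 3 (mod 5)
x^3: 4 + 0 = 4 (mod 5)
Result: 1 + 4x + 3x^2 + 4x^3

f + g = 1 + 4x + 3x^2 + 4x^3


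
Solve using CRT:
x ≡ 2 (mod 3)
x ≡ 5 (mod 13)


m₁ = 3, m₂ = 13, gcd = 1, so CRT applies. M = m₁·m₂ = 39
Let M₁ = M/m₁ = 13, M₂ = M/m₂ = 3
Find y₁ ≡ M₁⁻¹ (mod m₁): 13⁻¹ ≡ 1 (mod 3)
Find y₂ ≡ M₂⁻¹ (mod m₂): 3⁻¹ ≡ 9 (mod 13)
x = a₁·M₁·y₁ + a₂·M₂·y₂ = 2·13·1 + 5·3·9 = 161
Reduce mod 39: x ≡ 5
Check: 5 mod 3 = 2 ✓, 5 mod 13 = 5 ✓

x ≡ 5 (mod 39)


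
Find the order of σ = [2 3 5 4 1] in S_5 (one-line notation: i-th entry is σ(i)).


Cycle decomposition: (1 2 3 5)
Cycle lengths: 4
Order = lcm(4) = 4

ord(σ) = 4


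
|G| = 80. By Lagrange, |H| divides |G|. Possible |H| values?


Lagrange's theorem: |H| divides |G|
|G| = 80
Divisors of 80: 1, 2, 4, 5, 8, 10, 16, 20, 40, 80

Possible subgroup orders: {1, 2, 4, 5, 8, 10, 16, 20, 40, 80}


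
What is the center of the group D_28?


Z(G) = {g ∈ G | gx = xg for all x ∈ G}
For even n, Z(D_n) = {e, r^(n/2)}: the 180° rotation r^14 commutes with every reflection and rotation

Z(D_28) = {e, r^14}


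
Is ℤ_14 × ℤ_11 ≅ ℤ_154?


Comparing ℤ_14 × ℤ_11 and ℤ_154:
gcd(14,11) = 1, so ℤ_14 × ℤ_11 ≅ ℤ_154 (CRT)

Yes, ℤ_14 × ℤ_11 ≅ ℤ_154


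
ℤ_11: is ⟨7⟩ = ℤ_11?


g generates ℤ_n iff gcd(g, n) = 1
gcd(7, 11) = 1
Since gcd = 1, 7 is a generator.

Yes, 7 generates ℤ_11


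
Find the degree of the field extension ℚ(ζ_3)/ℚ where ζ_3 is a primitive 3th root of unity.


[ℚ(ζ_n):ℚ] = deg Φ_n(x) = φ(n). Here φ(3) = 2

[ℚ(ζ_3)/ℚ where ζ_3 is a primitive 3th root of unity] = 2


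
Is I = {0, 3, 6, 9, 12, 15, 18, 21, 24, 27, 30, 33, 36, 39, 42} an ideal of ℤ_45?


Check ideal conditions for I = {0, 3, 6, 9, 12, 15, 18, 21, 24, 27, 30, 33, 36, 39, 42} in ℤ_45:
(1) I is an additive subgroup? Yes
(2) For r ∈ ℤ_45 and a ∈ I: r·a ∈ I? Yes

Yes, I is an ideal of ℤ_45


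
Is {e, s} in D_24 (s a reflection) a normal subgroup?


H = {e, s} in D_24 (s a reflection)
r·s·r⁻¹ = sr⁻² ≠ s for n ≥ 3, so {e, s} is not closed under conjugation

No, not a normal subgroup


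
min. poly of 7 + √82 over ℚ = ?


Let α = 7 + √82. Then α - 7 = √82, so (α - 7)² = 82, giving α² - 14α - 33 = 0. Degree 2 and α ∉ ℚ, so this is the minimal polynomial.

Minimal polynomial: x² - 14x - 33


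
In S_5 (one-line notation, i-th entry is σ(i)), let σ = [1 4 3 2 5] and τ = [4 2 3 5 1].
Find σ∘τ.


σ∘τ: apply τ first, then σ
1 →τ 4 →σ 2
2 →τ 2 →σ 4
3 →τ 3 →σ 3
4 →τ 5 →σ 5
5 →τ 1 →σ 1

σ∘τ = [2 4 3 5 1]


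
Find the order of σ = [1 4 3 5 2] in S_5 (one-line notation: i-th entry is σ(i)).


Cycle decomposition: (2 4 5)
Cycle lengths: 3
Order = lcm(3) = 3

ord(σ) = 3


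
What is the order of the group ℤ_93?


ℤ_n has n elements.

|ℤ_93| = 93


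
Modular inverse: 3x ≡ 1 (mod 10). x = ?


Use the extended Euclidean algorithm to write 1 = 3·s + 10·t; then s mod 10 is the inverse.
Euclidean algorithm:
  3 = 0·10 + 3
  10 = 3·3 + 1
  3 = 3·1 + 0
gcd(3,10) = 1
Back-substitution gives: 3·(-3) + 10·(1) = 1
So 3⁻¹ ≡ -3 ≡ 7 (mod 10)
Check: 3 × 7 = 21 ≡ 1 (mod 10) ✓

3⁻¹ ≡ 7 (mod 10)


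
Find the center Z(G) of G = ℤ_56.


Z(G) = {g ∈ G | gx = xg for all x ∈ G}
ℤ_56 is abelian, so Z(G) = G

Z(ℤ_56) = ℤ_56


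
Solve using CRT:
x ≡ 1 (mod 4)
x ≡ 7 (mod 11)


m₁ = 4, m₂ = 11, gcd = 1, so CRT applies. M = m₁·m₂ = 44
Let M₁ = M/m₁ = 11, M₂ = M/m₂ = 4
Find y₁ ≡ M₁⁻¹ (mod m₁): 11⁻¹ ≡ 3 (mod 4)
Find y₂ ≡ M₂⁻¹ (mod m₂): 4⁻¹ ≡ 3 (mod 11)
x = a₁·M₁·y₁ + a₂·M₂·y₂ = 1·11·3 + 7·4·3 = 117
Reduce mod 44: x ≡ 29
Check: 29 mod 4 = 1 ✓, 29 mod 11 = 7 ✓

x ≡ 29 (mod 44)


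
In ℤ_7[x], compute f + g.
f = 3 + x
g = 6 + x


Add coefficients mod 7:
x^0: 3 + 6 = 2 (mod 7)
x^1: 1 + 1 = 2 (mod 7)
Result: 2 + 2x

f + g = 2 + 2x


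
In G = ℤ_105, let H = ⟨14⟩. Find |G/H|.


|⟨14⟩| = n / gcd(14, 105) = 105 / 7 = 15
H is normal (ℤ_105 is abelian).
|G/H| = |G| / |H| = 105 / 15 = 7

|G/H| = 7


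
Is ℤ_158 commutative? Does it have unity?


ℤ_158 is a commutative ring with unity 1; 158 = 2×79 is composite, so 2·79 ≡ 0 gives zero divisors (not an integral domain)
Commutative: Yes
Integral domain: No
Has unity: Yes

ℤ_158: Commutative=Yes, Unity=Yes


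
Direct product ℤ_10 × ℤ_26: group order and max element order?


|ℤ_10 × ℤ_26| = 10 × 26 = 260
Max element order = lcm(10,26) = 130
Cyclic? No (gcd=2)

|ℤ_10×ℤ_26| = 260, max element order = 130


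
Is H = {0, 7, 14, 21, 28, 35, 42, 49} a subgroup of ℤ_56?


Subgroup test for H = {0, 7, 14, 21, 28, 35, 42, 49} in (ℤ_56, +):
(1) 0 ∈ H? Yes
(2) Closure: for all a,b ∈ H, (a+b) mod 56 ∈ H? Yes
(3) Inverses: for all a ∈ H, -a mod 56 ∈ H? Yes

Yes, H is a subgroup of ℤ_56


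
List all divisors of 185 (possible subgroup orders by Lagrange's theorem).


Lagrange's theorem: |H| divides |G|
|G| = 185
Divisors of 185: 1, 5, 37, 185

Possible subgroup orders: {1, 5, 37, 185}


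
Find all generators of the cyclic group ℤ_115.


g generates ℤ_n iff gcd(g,n) = 1
Prime factors of 115: 5, 23
Generators are g ∈ {1,...,114} not divisible by any of these primes.
Generators: {1, 2, 3, 4, 6, 7, 8, 9, 11, 12, 13, 14, 16, 17, 18, 19, 21, 22, 24, 26, 27, 28, 29, 31, 32, 33, 34, 36, 37, 38, 39, 41, 42, 43, 44, 47, 48, 49, 51, 52, 53, 54, 56, 57, 58, 59, 61, 62, 63, 64, 66, 67, 68, 71, 72, 73, 74, 76, 77, 78, 79, 81, 82, 83, 84, 86, 87, 88, 89, 91, 93, 94, 96, 97, 98, 99, 101, 102, 103, 104, 106, 107, 108, 109, 111, 112, 113, 114}
Number of generators = φ(115) = 88

Generators of ℤ_115 = {1, 2, 3, 4, 6, 7, 8, 9, 11, 12, 13, 14, 16, 17, 18, 19, 21, 22, 24, 26, 27, 28, 29, 31, 32, 33, 34, 36, 37, 38, 39, 41, 42, 43, 44, 47, 48, 49, 51, 52, 53, 54, 56, 57, 58, 59, 61, 62, 63, 64, 66, 67, 68, 71, 72, 73, 74, 76, 77, 78, 79, 81, 82, 83, 84, 86, 87, 88, 89, 91, 93, 94, 96, 97, 98, 99, 101, 102, 103, 104, 106, 107, 108, 109, 111, 112, 113, 114}


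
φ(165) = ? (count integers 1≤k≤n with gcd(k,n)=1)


Factor n: 165 = 3 × 5 × 11
φ(n) = n · ∏(1 - 1/p) over distinct primes p | n
φ(165) = 165 · (1 - 1/3) · (1 - 1/5) · (1 - 1/11) = 80

φ(165) = 80


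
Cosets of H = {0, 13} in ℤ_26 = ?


H = {0, 13}, |H| = 2
Number of cosets = |G|/|H| = 26/2 = 13
0 + H = {0, 13}
1 + H = {1, 14}
2 + H = {2, 15}
3 + H = {3, 16}
4 + H = {4, 17}
5 + H = {5, 18}
6 + H = {6, 19}
7 + H = {7, 20}
8 + H = {8, 21}
9 + H = {9, 22}
10 + H = {10, 23}
11 + H = {11, 24}
12 + H = {12, 25}

Cosets: 0+H={0,13}; 1+H={1,14}; 2+H={2,15}; 3+H={3,16}; 4+H={4,17}; 5+H={5,18}; 6+H={6,19}; 7+H={7,20}; 8+H={8,21}; 9+H={9,22}; 10+H={10,23}; 11+H={11,24}; 12+H={12,25}


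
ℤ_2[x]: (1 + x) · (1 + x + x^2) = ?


Expand and collect like terms; reduce coefficients mod 2:
x^0: 1·1 = 1 ≡ 1 (mod 2)
x^1: 1·1 + 1·1 = 2 ≡ 0 (mod 2)
x^2: 1·1 + 1·1 = 2 ≡ 0 (mod 2)
x^3: 1·1 = 1 ≡ 1 (mod 2)
Result: 1 + x^3

f · g = 1 + x^3


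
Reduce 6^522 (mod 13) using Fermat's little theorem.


Fermat's little theorem: if p is prime and gcd(a,p)=1, then a^(p-1) ≡ 1 (mod p)
p = 13 is prime, gcd(6,13) = 1
Reduce exponent: 522 mod 12 = 6
So 6^522 ≡ 6^6 (mod 13)
6^6 mod 13 = 12

6^522 ≡ 12 (mod 13)


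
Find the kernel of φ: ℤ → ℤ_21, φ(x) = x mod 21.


Kernel = preimage of identity
ker(φ) = {x ∈ ℤ : x ≡ 0 (mod 21)} = 21ℤ = {0, ±21, ±42, ...}

ker(φ) = 21ℤ


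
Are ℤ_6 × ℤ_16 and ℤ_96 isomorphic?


Comparing ℤ_6 × ℤ_16 and ℤ_96:
gcd(6,16) = 2 ≠ 1. Max element order in ℤ_6×ℤ_16 is lcm(6,16) = 48 < 96, so it has no element of order 96

No, ℤ_6 × ℤ_16 ≇ ℤ_96


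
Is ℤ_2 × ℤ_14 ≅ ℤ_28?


Comparing ℤ_2 × ℤ_14 and ℤ_28:
gcd(2,14) = 2 ≠ 1. Max element order in ℤ_2×ℤ_14 is lcm(2,14) = 14 < 28, so it has no element of order 28

No, ℤ_2 × ℤ_14 ≇ ℤ_28


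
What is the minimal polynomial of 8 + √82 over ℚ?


Let α = 8 + √82. Then α - 8 = √82, so (α - 8)² = 82, giving α² - 16α - 18 = 0. Degree 2 and α ∉ ℚ, so this is the minimal polynomial.

Minimal polynomial: x² - 16x - 18


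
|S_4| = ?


|S_n| = n! (number of permutations of n symbols)
|S_4| = 4! = 24

|S_4| = 24


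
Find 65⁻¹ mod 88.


Use the extended Euclidean algorithm to write 1 = 65·s + 88·t; then s mod 88 is the inverse.
Euclidean algorithm:
  65 = 0·88 + 65
  88 = 1·65 + 23
  65 = 2·23 + 19
  23 = 1·19 + 4
  19 = 4·4 + 3
  4 = 1·3 + 1
  3 = 3·1 + 0
gcd(65,88) = 1
Back-substitution gives: 65·(-23) + 88·(17) = 1
So 65⁻¹ ≡ -23 ≡ 65 (mod 88)
Check: 65 × 65 = 4225 ≡ 1 (mod 88) ✓

65⁻¹ ≡ 65 (mod 88)


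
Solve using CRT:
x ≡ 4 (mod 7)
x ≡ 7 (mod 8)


m₁ = 7, m₂ = 8, gcd = 1, so CRT applies. M = m₁·m₂ = 56
Let M₁ = M/m₁ = 8, M₂ = M/m₂ = 7
Find y₁ ≡ M₁⁻¹ (mod m₁): 8⁻¹ ≡ 1 (mod 7)
Find y₂ ≡ M₂⁻¹ (mod m₂): 7⁻¹ ≡ 7 (mod 8)
x = a₁·M₁·y₁ + a₂·M₂·y₂ = 4·8·1 + 7·7·7 = 375
Reduce mod 56: x ≡ 39
Check: 39 mod 7 = 4 ✓, 39 mod 8 = 7 ✓

x ≡ 39 (mod 56)


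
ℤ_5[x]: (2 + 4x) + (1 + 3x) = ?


Add coefficients mod 5:
x^0: 2 + 1 = 3 (mod 5)
x^1: 4 + 3 = 2 (mod 5)
Result: 3 + 2x

f + g = 3 + 2x


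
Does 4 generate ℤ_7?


g generates ℤ_n iff gcd(g, n) = 1
gcd(4, 7) = 1
Since gcd = 1, 4 is a generator.

Yes, 4 generates ℤ_7


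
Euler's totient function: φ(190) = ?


Factor n: 190 = 2 × 5 × 19
φ(n) = n · ∏(1 - 1/p) over distinct primes p | n
φ(190) = 190 · (1 - 1/2) · (1 - 1/5) · (1 - 1/19) = 72

φ(190) = 72


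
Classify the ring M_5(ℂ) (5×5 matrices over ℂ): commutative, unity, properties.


Matrix multiplication is non-commutative for n ≥ 2; the identity matrix I is the unity; singular matrices give zero divisors, so not an integral domain
Commutative: No
Integral domain: No
Has unity: Yes

M_5(ℂ) (5×5 matrices over ℂ): Commutative=No, Unity=Yes


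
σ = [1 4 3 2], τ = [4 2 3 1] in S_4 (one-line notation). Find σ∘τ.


σ∘τ: apply τ first, then σ
1 →τ 4 →σ 2
2 →τ 2 →σ 4
3 →τ 3 →σ 3
4 →τ 1 →σ 1

σ∘τ = [2 4 3 1]


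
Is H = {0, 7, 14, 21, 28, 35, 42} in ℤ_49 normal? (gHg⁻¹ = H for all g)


H = {0, 7, 14, 21, 28, 35, 42} in ℤ_49
ℤ_49 is abelian; every subgroup of an abelian group is normal

Yes, normal subgroup


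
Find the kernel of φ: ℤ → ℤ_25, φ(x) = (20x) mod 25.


Kernel = preimage of identity
ker(φ) = {x ∈ ℤ : 20x ≡ 0 (mod 25)}. gcd(20,25) = 5, so 20x ≡ 0 (mod 25) ⟺ x ≡ 0 (mod 25/5 = 5). Hence ker(φ) = 5ℤ

ker(φ) = 5ℤ


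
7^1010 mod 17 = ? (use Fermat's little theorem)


Fermat's little theorem: if p is prime and gcd(a,p)=1, then a^(p-1) ≡ 1 (mod p)
p = 17 is prime, gcd(7,17) = 1
Reduce exponent: 1010 mod 16 = 2
So 7^1010 ≡ 7^2 (mod 17)
7^2 mod 17 = 15

7^1010 ≡ 15 (mod 17)


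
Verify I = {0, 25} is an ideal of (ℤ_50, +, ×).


Check ideal conditions for I = {0, 25} in ℤ_50:
(1) I is an additive subgroup? Yes
(2) For r ∈ ℤ_50 and a ∈ I: r·a ∈ I? Yes

Yes, I is an ideal of ℤ_50


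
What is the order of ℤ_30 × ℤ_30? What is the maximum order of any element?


|ℤ_30 × ℤ_30| = 30 × 30 = 900
Max element order = lcm(30,30) = 30
Cyclic? No (gcd=30)

|ℤ_30×ℤ_30| = 900, max element order = 30


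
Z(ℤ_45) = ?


Z(G) = {g ∈ G | gx = xg for all x ∈ G}
ℤ_45 is abelian, so Z(G) = G

Z(ℤ_45) = ℤ_45


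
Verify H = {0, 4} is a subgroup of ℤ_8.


Subgroup test for H = {0, 4} in (ℤ_8, +):
(1) 0 ∈ H? Yes
(2) Closure: for all a,b ∈ H, (a+b) mod 8 ∈ H? Yes
(3) Inverses: for all a ∈ H, -a mod 8 ∈ H? Yes

Yes, H is a subgroup of ℤ_8


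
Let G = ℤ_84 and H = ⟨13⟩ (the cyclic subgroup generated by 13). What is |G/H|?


|⟨13⟩| = n / gcd(13, 84) = 84 / 1 = 84
H is normal (ℤ_84 is abelian).
|G/H| = |G| / |H| = 84 / 84 = 1

|G/H| = 1


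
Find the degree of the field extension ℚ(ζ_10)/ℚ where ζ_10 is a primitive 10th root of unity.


[ℚ(ζ_n):ℚ] = deg Φ_n(x) = φ(n). Here φ(10) = 4

[ℚ(ζ_10)/ℚ where ζ_10 is a primitive 10th root of unity] = 4


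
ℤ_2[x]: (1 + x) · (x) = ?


Expand and collect like terms; reduce coefficients mod 2:
x^0: 1·0 = 0 ≡ 0 (mod 2)
x^1: 1·1 + 1·0 = 1 ≡ 1 (mod 2)
x^2: 1·1 = 1 ≡ 1 (mod 2)
Result: x + x^2

f · g = x + x^2


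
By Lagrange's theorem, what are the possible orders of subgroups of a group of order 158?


Lagrange's theorem: |H| divides |G|
|G| = 158
Divisors of 158: 1, 2, 79, 158

Possible subgroup orders: {1, 2, 79, 158}


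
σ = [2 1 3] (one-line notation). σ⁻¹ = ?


To find σ⁻¹, swap domain and range:
σ(1) = 2 → σ⁻¹(2) = 1
σ(2) = 1 → σ⁻¹(1) = 2
σ(3) = 3 → σ⁻¹(3) = 3

σ⁻¹ = [2 1 3]


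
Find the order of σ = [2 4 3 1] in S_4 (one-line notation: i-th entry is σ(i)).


Cycle decomposition: (1 2 4)
Cycle lengths: 3
Order = lcm(3) = 3

ord(σ) = 3


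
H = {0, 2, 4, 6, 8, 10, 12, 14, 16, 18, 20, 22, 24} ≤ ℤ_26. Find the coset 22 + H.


22 + H = {22 + h (mod 26) : h ∈ H}
22+0=22, 22+2=24, 22+4=0, 22+6=2, 22+8=4, 22+10=6, 22+12=8, 22+14=10, 22+16=12, 22+18=14, 22+20=16, 22+22=18, 22+24=20
22 + H = {0, 2, 4, 6, 8, 10, 12, 14, 16, 18, 20, 22, 24} = 0 + H

22 + H = {0, 2, 4, 6, 8, 10, 12, 14, 16, 18, 20, 22, 24}


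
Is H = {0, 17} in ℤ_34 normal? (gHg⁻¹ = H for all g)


H = {0, 17} in ℤ_34
ℤ_34 is abelian; every subgroup of an abelian group is normal

Yes, normal subgroup
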